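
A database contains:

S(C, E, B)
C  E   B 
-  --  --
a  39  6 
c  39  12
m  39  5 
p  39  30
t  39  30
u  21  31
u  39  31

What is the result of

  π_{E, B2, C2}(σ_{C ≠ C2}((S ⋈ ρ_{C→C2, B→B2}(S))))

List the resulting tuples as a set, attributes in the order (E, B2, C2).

ρ[C→C2, B→B2]: schema becomes (C2, E, B2); tuples unchanged.
S ⋈ ρ_{C→C2, B→B2}(S) (natural join on E): {(a, 39, 6, a, 6), (a, 39, 6, c, 12), (a, 39, 6, m, 5), (a, 39, 6, p, 30), (a, 39, 6, t, 30), (a, 39, 6, u, 31), (c, 39, 12, a, 6), (c, 39, 12, c, 12), (c, 39, 12, m, 5), (c, 39, 12, p, 30), (c, 39, 12, t, 30), (c, 39, 12, u, 31), (m, 39, 5, a, 6), (m, 39, 5, c, 12), (m, 39, 5, m, 5), (m, 39, 5, p, 30), (m, 39, 5, t, 30), (m, 39, 5, u, 31), (p, 39, 30, a, 6), (p, 39, 30, c, 12), (p, 39, 30, m, 5), (p, 39, 30, p, 30), (p, 39, 30, t, 30), (p, 39, 30, u, 31), (t, 39, 30, a, 6), (t, 39, 30, c, 12), (t, 39, 30, m, 5), (t, 39, 30, p, 30), (t, 39, 30, t, 30), (t, 39, 30, u, 31), (u, 21, 31, u, 31), (u, 39, 31, a, 6), (u, 39, 31, c, 12), (u, 39, 31, m, 5), (u, 39, 31, p, 30), (u, 39, 31, t, 30), (u, 39, 31, u, 31)}
Apply σ_{C ≠ C2}; surviving tuples: {(a, 39, 6, c, 12), (a, 39, 6, m, 5), (a, 39, 6, p, 30), (a, 39, 6, t, 30), (a, 39, 6, u, 31), (c, 39, 12, a, 6), (c, 39, 12, m, 5), (c, 39, 12, p, 30), (c, 39, 12, t, 30), (c, 39, 12, u, 31), (m, 39, 5, a, 6), (m, 39, 5, c, 12), (m, 39, 5, p, 30), (m, 39, 5, t, 30), (m, 39, 5, u, 31), (p, 39, 30, a, 6), (p, 39, 30, c, 12), (p, 39, 30, m, 5), (p, 39, 30, t, 30), (p, 39, 30, u, 31), (t, 39, 30, a, 6), (t, 39, 30, c, 12), (t, 39, 30, m, 5), (t, 39, 30, p, 30), (t, 39, 30, u, 31), (u, 39, 31, a, 6), (u, 39, 31, c, 12), (u, 39, 31, m, 5), (u, 39, 31, p, 30), (u, 39, 31, t, 30)}
π_{E, B2, C2} gives {(39, 12, c), (39, 30, p), (39, 30, t), (39, 31, u), (39, 5, m), (39, 6, a)} (24 duplicate(s) eliminated).

{(39, 12, c), (39, 30, p), (39, 30, t), (39, 31, u), (39, 5, m), (39, 6, a)}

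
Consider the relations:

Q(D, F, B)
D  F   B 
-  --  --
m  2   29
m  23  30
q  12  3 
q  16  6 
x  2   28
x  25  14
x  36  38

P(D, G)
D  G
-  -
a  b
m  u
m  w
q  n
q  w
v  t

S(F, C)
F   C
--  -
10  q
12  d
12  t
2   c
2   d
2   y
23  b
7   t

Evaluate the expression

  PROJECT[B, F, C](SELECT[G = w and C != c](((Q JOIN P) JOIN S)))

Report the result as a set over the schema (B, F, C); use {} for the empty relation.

Q ⋈ P (natural join on D): {(m, 2, 29, u), (m, 2, 29, w), (m, 23, 30, u), (m, 23, 30, w), (q, 12, 3, n), (q, 12, 3, w), (q, 16, 6, n), (q, 16, 6, w)}
(Q JOIN P) ⋈ S (natural join on F): {(m, 2, 29, u, c), (m, 2, 29, u, d), (m, 2, 29, u, y), (m, 2, 29, w, c), (m, 2, 29, w, d), (m, 2, 29, w, y), (m, 23, 30, u, b), (m, 23, 30, w, b), (q, 12, 3, n, d), (q, 12, 3, n, t), (q, 12, 3, w, d), (q, 12, 3, w, t)}
Apply σ_{G = w and C != c}; surviving tuples: {(m, 2, 29, w, d), (m, 2, 29, w, y), (m, 23, 30, w, b), (q, 12, 3, w, d), (q, 12, 3, w, t)}
π_{B, F, C} gives {(29, 2, d), (29, 2, y), (3, 12, d), (3, 12, t), (30, 23, b)}.

{(29, 2, d), (29, 2, y), (3, 12, d), (3, 12, t), (30, 23, b)}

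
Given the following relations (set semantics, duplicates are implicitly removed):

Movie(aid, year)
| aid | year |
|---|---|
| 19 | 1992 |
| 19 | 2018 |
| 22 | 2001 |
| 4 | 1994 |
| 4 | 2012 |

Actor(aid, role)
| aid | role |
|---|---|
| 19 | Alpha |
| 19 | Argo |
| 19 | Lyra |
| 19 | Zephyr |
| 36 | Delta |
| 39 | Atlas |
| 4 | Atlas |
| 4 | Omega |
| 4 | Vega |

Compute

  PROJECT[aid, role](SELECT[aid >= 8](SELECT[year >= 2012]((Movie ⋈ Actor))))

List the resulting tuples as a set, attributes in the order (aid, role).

Joining Movie and Actor on aid yields {(19, 1992, Alpha), (19, 1992, Argo), (19, 1992, Lyra), (19, 1992, Zephyr), (19, 2018, Alpha), (19, 2018, Argo), (19, 2018, Lyra), (19, 2018, Zephyr), (4, 1994, Atlas), (4, 1994, Omega), (4, 1994, Vega), (4, 2012, Atlas), (4, 2012, Omega), (4, 2012, Vega)}.
Apply σ_{year >= 2012}; surviving tuples: {(19, 2018, Alpha), (19, 2018, Argo), (19, 2018, Lyra), (19, 2018, Zephyr), (4, 2012, Atlas), (4, 2012, Omega), (4, 2012, Vega)}
Apply σ_{aid >= 8}; surviving tuples: {(19, 2018, Alpha), (19, 2018, Argo), (19, 2018, Lyra), (19, 2018, Zephyr)}
π_{aid, role} gives {(19, Alpha), (19, Argo), (19, Lyra), (19, Zephyr)}.

{(19, Alpha), (19, Argo), (19, Lyra), (19, Zephyr)}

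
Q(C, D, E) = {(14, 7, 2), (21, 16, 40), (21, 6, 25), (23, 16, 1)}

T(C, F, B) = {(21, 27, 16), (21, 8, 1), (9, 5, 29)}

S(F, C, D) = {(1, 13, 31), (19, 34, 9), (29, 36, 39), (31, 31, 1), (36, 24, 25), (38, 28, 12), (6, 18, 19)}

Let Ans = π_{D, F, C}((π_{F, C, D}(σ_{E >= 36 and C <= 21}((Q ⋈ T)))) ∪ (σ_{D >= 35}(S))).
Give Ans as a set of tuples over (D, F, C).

{(16, 27, 21), (16, 8, 21), (39, 29, 36)}

Natural join on C: {(21, 16, 40, 27, 16), (21, 16, 40, 8, 1), (21, 6, 25, 27, 16), (21, 6, 25, 8, 1)}
σ[E >= 36 and C <= 21]: keep tuples satisfying E >= 36 and C <= 21 → {(21, 16, 40, 27, 16), (21, 16, 40, 8, 1)}
Projecting to F, C, D: {(27, 21, 16), (8, 21, 16)}
σ[D >= 35]: keep tuples satisfying D >= 35 → {(29, 36, 39)}
Set union of the two operands is {(27, 21, 16), (29, 36, 39), (8, 21, 16)}.
Projecting to D, F, C: {(16, 27, 21), (16, 8, 21), (39, 29, 36)}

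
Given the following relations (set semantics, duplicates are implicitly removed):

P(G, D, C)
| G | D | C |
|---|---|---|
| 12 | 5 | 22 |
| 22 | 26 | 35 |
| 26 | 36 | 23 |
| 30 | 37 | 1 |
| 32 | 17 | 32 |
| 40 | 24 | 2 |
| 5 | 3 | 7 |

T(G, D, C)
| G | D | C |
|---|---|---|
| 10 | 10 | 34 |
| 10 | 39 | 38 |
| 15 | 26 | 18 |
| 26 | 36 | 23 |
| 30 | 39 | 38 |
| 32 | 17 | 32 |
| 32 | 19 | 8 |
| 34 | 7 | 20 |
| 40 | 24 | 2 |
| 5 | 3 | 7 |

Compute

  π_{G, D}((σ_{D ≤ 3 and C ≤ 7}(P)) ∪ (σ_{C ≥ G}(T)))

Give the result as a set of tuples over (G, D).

{(10, 10), (10, 39), (15, 26), (30, 39), (32, 17), (5, 3)}

σ[D ≤ 3 and C ≤ 7]: keep tuples satisfying D ≤ 3 and C ≤ 7 → {(5, 3, 7)}
σ[C ≥ G]: keep tuples satisfying C ≥ G → {(10, 10, 34), (10, 39, 38), (15, 26, 18), (30, 39, 38), (32, 17, 32), (5, 3, 7)}
Set union of the two operands is {(10, 10, 34), (10, 39, 38), (15, 26, 18), (30, 39, 38), (32, 17, 32), (5, 3, 7)}.
Keep only column(s) G, D: {(10, 10), (10, 39), (15, 26), (30, 39), (32, 17), (5, 3)}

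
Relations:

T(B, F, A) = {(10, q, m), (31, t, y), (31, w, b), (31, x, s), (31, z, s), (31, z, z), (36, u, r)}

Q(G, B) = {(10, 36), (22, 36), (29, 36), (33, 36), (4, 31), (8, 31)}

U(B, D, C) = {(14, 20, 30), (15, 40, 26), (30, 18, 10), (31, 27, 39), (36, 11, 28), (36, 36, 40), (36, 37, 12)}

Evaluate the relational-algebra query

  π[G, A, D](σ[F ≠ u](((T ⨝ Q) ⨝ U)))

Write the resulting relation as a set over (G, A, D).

T ⋈ Q (natural join on B): {(31, t, y, 4), (31, t, y, 8), (31, w, b, 4), (31, w, b, 8), (31, x, s, 4), (31, x, s, 8), (31, z, s, 4), (31, z, s, 8), (31, z, z, 4), (31, z, z, 8), (36, u, r, 10), (36, u, r, 22), (36, u, r, 29), (36, u, r, 33)}
(T ⨝ Q) ⋈ U (natural join on B): {(31, t, y, 4, 27, 39), (31, t, y, 8, 27, 39), (31, w, b, 4, 27, 39), (31, w, b, 8, 27, 39), (31, x, s, 4, 27, 39), (31, x, s, 8, 27, 39), (31, z, s, 4, 27, 39), (31, z, s, 8, 27, 39), (31, z, z, 4, 27, 39), (31, z, z, 8, 27, 39), (36, u, r, 10, 11, 28), (36, u, r, 10, 36, 40), (36, u, r, 10, 37, 12), (36, u, r, 22, 11, 28), (36, u, r, 22, 36, 40), (36, u, r, 22, 37, 12), (36, u, r, 29, 11, 28), (36, u, r, 29, 36, 40), (36, u, r, 29, 37, 12), (36, u, r, 33, 11, 28), (36, u, r, 33, 36, 40), (36, u, r, 33, 37, 12)}
Selection F ≠ u: {(31, t, y, 4, 27, 39), (31, t, y, 8, 27, 39), (31, w, b, 4, 27, 39), (31, w, b, 8, 27, 39), (31, x, s, 4, 27, 39), (31, x, s, 8, 27, 39), (31, z, s, 4, 27, 39), (31, z, s, 8, 27, 39), (31, z, z, 4, 27, 39), (31, z, z, 8, 27, 39)}
Projecting to G, A, D (2 duplicate(s) eliminated): {(4, b, 27), (4, s, 27), (4, y, 27), (4, z, 27), (8, b, 27), (8, s, 27), (8, y, 27), (8, z, 27)}

{(4, b, 27), (4, s, 27), (4, y, 27), (4, z, 27), (8, b, 27), (8, s, 27), (8, y, 27), (8, z, 27)}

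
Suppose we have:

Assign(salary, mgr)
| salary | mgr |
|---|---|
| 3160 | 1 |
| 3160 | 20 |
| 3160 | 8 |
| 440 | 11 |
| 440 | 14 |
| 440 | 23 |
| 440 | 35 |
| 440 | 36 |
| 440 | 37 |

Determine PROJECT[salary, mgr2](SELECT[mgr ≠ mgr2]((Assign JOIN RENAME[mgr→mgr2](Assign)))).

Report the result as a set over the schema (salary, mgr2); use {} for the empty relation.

ρ[mgr→mgr2]: schema becomes (salary, mgr2); tuples unchanged.
Natural join on salary: {(3160, 1, 1), (3160, 1, 20), (3160, 1, 8), (3160, 20, 1), (3160, 20, 20), (3160, 20, 8), (3160, 8, 1), (3160, 8, 20), (3160, 8, 8), (440, 11, 11), (440, 11, 14), (440, 11, 23), (440, 11, 35), (440, 11, 36), (440, 11, 37), (440, 14, 11), (440, 14, 14), (440, 14, 23), (440, 14, 35), (440, 14, 36), (440, 14, 37), (440, 23, 11), (440, 23, 14), (440, 23, 23), (440, 23, 35), (440, 23, 36), (440, 23, 37), (440, 35, 11), (440, 35, 14), (440, 35, 23), (440, 35, 35), (440, 35, 36), (440, 35, 37), (440, 36, 11), (440, 36, 14), (440, 36, 23), (440, 36, 35), (440, 36, 36), (440, 36, 37), (440, 37, 11), (440, 37, 14), (440, 37, 23), (440, 37, 35), (440, 37, 36), (440, 37, 37)}
Filtering on mgr ≠ mgr2 leaves {(3160, 1, 20), (3160, 1, 8), (3160, 20, 1), (3160, 20, 8), (3160, 8, 1), (3160, 8, 20), (440, 11, 14), (440, 11, 23), (440, 11, 35), (440, 11, 36), (440, 11, 37), (440, 14, 11), (440, 14, 23), (440, 14, 35), (440, 14, 36), (440, 14, 37), (440, 23, 11), (440, 23, 14), (440, 23, 35), (440, 23, 36), (440, 23, 37), (440, 35, 11), (440, 35, 14), (440, 35, 23), (440, 35, 36), (440, 35, 37), (440, 36, 11), (440, 36, 14), (440, 36, 23), (440, 36, 35), (440, 36, 37), (440, 37, 11), (440, 37, 14), (440, 37, 23), (440, 37, 35), (440, 37, 36)}.
π[salary, mgr2]: project onto (salary, mgr2) (27 duplicate(s) eliminated) → {(3160, 1), (3160, 20), (3160, 8), (440, 11), (440, 14), (440, 23), (440, 35), (440, 36), (440, 37)}

{(3160, 1), (3160, 20), (3160, 8), (440, 11), (440, 14), (440, 23), (440, 35), (440, 36), (440, 37)}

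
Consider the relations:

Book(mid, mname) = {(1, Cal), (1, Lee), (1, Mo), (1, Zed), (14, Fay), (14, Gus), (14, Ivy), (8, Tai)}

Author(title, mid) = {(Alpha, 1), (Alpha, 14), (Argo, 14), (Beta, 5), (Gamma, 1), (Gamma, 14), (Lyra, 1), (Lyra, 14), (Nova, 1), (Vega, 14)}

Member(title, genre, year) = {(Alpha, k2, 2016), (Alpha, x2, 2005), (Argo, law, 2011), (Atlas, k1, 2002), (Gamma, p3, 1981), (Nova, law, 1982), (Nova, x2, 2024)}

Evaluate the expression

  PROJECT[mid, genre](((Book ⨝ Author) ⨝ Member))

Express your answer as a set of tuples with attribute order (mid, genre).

{(1, k2), (1, law), (1, p3), (1, x2), (14, k2), (14, law), (14, p3), (14, x2)}

Joining Book and Author on mid yields {(1, Cal, Alpha), (1, Cal, Gamma), (1, Cal, Lyra), (1, Cal, Nova), (1, Lee, Alpha), (1, Lee, Gamma), (1, Lee, Lyra), (1, Lee, Nova), (1, Mo, Alpha), (1, Mo, Gamma), (1, Mo, Lyra), (1, Mo, Nova), (1, Zed, Alpha), (1, Zed, Gamma), (1, Zed, Lyra), (1, Zed, Nova), (14, Fay, Alpha), (14, Fay, Argo), (14, Fay, Gamma), (14, Fay, Lyra), (14, Fay, Vega), (14, Gus, Alpha), (14, Gus, Argo), (14, Gus, Gamma), (14, Gus, Lyra), (14, Gus, Vega), (14, Ivy, Alpha), (14, Ivy, Argo), (14, Ivy, Gamma), (14, Ivy, Lyra), (14, Ivy, Vega)}.
Joining (Book ⨝ Author) and Member on title yields {(1, Cal, Alpha, k2, 2016), (1, Cal, Alpha, x2, 2005), (1, Cal, Gamma, p3, 1981), (1, Cal, Nova, law, 1982), (1, Cal, Nova, x2, 2024), (1, Lee, Alpha, k2, 2016), (1, Lee, Alpha, x2, 2005), (1, Lee, Gamma, p3, 1981), (1, Lee, Nova, law, 1982), (1, Lee, Nova, x2, 2024), (1, Mo, Alpha, k2, 2016), (1, Mo, Alpha, x2, 2005), (1, Mo, Gamma, p3, 1981), (1, Mo, Nova, law, 1982), (1, Mo, Nova, x2, 2024), (1, Zed, Alpha, k2, 2016), (1, Zed, Alpha, x2, 2005), (1, Zed, Gamma, p3, 1981), (1, Zed, Nova, law, 1982), (1, Zed, Nova, x2, 2024), (14, Fay, Alpha, k2, 2016), (14, Fay, Alpha, x2, 2005), (14, Fay, Argo, law, 2011), (14, Fay, Gamma, p3, 1981), (14, Gus, Alpha, k2, 2016), (14, Gus, Alpha, x2, 2005), (14, Gus, Argo, law, 2011), (14, Gus, Gamma, p3, 1981), (14, Ivy, Alpha, k2, 2016), (14, Ivy, Alpha, x2, 2005), (14, Ivy, Argo, law, 2011), (14, Ivy, Gamma, p3, 1981)}.
π[mid, genre]: project onto (mid, genre) (24 duplicate(s) eliminated) → {(1, k2), (1, law), (1, p3), (1, x2), (14, k2), (14, law), (14, p3), (14, x2)}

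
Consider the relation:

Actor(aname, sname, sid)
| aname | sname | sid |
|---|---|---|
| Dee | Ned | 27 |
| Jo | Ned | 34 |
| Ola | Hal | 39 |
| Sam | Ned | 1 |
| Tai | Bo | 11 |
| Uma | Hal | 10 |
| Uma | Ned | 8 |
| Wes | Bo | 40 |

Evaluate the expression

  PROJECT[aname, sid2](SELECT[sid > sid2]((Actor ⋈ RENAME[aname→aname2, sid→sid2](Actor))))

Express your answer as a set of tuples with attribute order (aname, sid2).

{(Dee, 1), (Dee, 8), (Jo, 1), (Jo, 27), (Jo, 8), (Ola, 10), (Uma, 1), (Wes, 11)}

ρ[aname→aname2, sid→sid2]: schema becomes (aname2, sname, sid2); tuples unchanged.
Natural join on sname: {(Dee, Ned, 27, Dee, 27), (Dee, Ned, 27, Jo, 34), (Dee, Ned, 27, Sam, 1), (Dee, Ned, 27, Uma, 8), (Jo, Ned, 34, Dee, 27), (Jo, Ned, 34, Jo, 34), (Jo, Ned, 34, Sam, 1), (Jo, Ned, 34, Uma, 8), (Ola, Hal, 39, Ola, 39), (Ola, Hal, 39, Uma, 10), (Sam, Ned, 1, Dee, 27), (Sam, Ned, 1, Jo, 34), (Sam, Ned, 1, Sam, 1), (Sam, Ned, 1, Uma, 8), (Tai, Bo, 11, Tai, 11), (Tai, Bo, 11, Wes, 40), (Uma, Hal, 10, Ola, 39), (Uma, Hal, 10, Uma, 10), (Uma, Ned, 8, Dee, 27), (Uma, Ned, 8, Jo, 34), (Uma, Ned, 8, Sam, 1), (Uma, Ned, 8, Uma, 8), (Wes, Bo, 40, Tai, 11), (Wes, Bo, 40, Wes, 40)}
Apply σ_{sid > sid2}; surviving tuples: {(Dee, Ned, 27, Sam, 1), (Dee, Ned, 27, Uma, 8), (Jo, Ned, 34, Dee, 27), (Jo, Ned, 34, Sam, 1), (Jo, Ned, 34, Uma, 8), (Ola, Hal, 39, Uma, 10), (Uma, Ned, 8, Sam, 1), (Wes, Bo, 40, Tai, 11)}
π_{aname, sid2} gives {(Dee, 1), (Dee, 8), (Jo, 1), (Jo, 27), (Jo, 8), (Ola, 10), (Uma, 1), (Wes, 11)}.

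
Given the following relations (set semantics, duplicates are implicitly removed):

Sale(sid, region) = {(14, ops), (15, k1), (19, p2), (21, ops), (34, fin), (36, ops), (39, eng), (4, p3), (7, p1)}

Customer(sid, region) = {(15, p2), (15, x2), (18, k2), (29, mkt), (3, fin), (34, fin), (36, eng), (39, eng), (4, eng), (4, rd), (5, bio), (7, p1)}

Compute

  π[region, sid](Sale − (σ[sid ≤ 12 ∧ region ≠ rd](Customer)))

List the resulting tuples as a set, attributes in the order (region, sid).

σ[sid ≤ 12 ∧ region ≠ rd]: keep tuples satisfying sid ≤ 12 ∧ region ≠ rd → {(3, fin), (4, eng), (5, bio), (7, p1)}
Taking the difference: {(14, ops), (15, k1), (19, p2), (21, ops), (34, fin), (36, ops), (39, eng), (4, p3)}
Projecting to region, sid: {(eng, 39), (fin, 34), (k1, 15), (ops, 14), (ops, 21), (ops, 36), (p2, 19), (p3, 4)}

{(eng, 39), (fin, 34), (k1, 15), (ops, 14), (ops, 21), (ops, 36), (p2, 19), (p3, 4)}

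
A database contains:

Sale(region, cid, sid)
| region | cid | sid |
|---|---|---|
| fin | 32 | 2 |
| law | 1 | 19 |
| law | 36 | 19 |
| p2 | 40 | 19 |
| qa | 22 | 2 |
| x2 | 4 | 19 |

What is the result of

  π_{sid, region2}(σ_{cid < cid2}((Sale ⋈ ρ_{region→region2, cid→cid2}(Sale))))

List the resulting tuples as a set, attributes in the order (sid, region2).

ρ[region→region2, cid→cid2]: schema becomes (region2, cid2, sid); tuples unchanged.
Sale ⋈ ρ_{region→region2, cid→cid2}(Sale) (natural join on sid): {(fin, 32, 2, fin, 32), (fin, 32, 2, qa, 22), (law, 1, 19, law, 1), (law, 1, 19, law, 36), (law, 1, 19, p2, 40), (law, 1, 19, x2, 4), (law, 36, 19, law, 1), (law, 36, 19, law, 36), (law, 36, 19, p2, 40), (law, 36, 19, x2, 4), (p2, 40, 19, law, 1), (p2, 40, 19, law, 36), (p2, 40, 19, p2, 40), (p2, 40, 19, x2, 4), (qa, 22, 2, fin, 32), (qa, 22, 2, qa, 22), (x2, 4, 19, law, 1), (x2, 4, 19, law, 36), (x2, 4, 19, p2, 40), (x2, 4, 19, x2, 4)}
Filtering on cid < cid2 leaves {(law, 1, 19, law, 36), (law, 1, 19, p2, 40), (law, 1, 19, x2, 4), (law, 36, 19, p2, 40), (qa, 22, 2, fin, 32), (x2, 4, 19, law, 36), (x2, 4, 19, p2, 40)}.
Projecting to sid, region2 (3 duplicate(s) eliminated): {(19, law), (19, p2), (19, x2), (2, fin)}

{(19, law), (19, p2), (19, x2), (2, fin)}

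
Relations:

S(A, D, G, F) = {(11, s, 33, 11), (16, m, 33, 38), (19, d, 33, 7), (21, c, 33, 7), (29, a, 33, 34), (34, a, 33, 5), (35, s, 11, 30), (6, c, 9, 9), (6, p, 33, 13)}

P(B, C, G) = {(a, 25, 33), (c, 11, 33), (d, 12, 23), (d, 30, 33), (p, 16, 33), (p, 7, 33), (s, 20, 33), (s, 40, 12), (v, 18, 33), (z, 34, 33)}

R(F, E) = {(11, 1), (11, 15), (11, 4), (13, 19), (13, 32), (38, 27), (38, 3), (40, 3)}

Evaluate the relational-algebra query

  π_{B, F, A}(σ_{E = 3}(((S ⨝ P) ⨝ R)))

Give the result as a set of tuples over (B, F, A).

{(a, 38, 16), (c, 38, 16), (d, 38, 16), (p, 38, 16), (s, 38, 16), (v, 38, 16), (z, 38, 16)}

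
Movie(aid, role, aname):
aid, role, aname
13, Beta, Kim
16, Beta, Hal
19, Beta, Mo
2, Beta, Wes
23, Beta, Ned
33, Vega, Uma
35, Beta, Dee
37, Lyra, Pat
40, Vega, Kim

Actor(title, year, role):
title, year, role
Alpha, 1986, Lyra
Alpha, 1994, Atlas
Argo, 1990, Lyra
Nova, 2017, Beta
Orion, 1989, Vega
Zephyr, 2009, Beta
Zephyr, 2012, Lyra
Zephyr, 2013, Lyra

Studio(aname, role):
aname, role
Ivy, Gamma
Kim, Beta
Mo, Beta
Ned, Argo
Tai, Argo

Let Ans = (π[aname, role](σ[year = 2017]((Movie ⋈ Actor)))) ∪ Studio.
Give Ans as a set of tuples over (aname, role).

{(Dee, Beta), (Hal, Beta), (Ivy, Gamma), (Kim, Beta), (Mo, Beta), (Ned, Argo), (Ned, Beta), (Tai, Argo), (Wes, Beta)}

Joining Movie and Actor on role yields {(13, Beta, Kim, Nova, 2017), (13, Beta, Kim, Zephyr, 2009), (16, Beta, Hal, Nova, 2017), (16, Beta, Hal, Zephyr, 2009), (19, Beta, Mo, Nova, 2017), (19, Beta, Mo, Zephyr, 2009), (2, Beta, Wes, Nova, 2017), (2, Beta, Wes, Zephyr, 2009), (23, Beta, Ned, Nova, 2017), (23, Beta, Ned, Zephyr, 2009), (33, Vega, Uma, Orion, 1989), (35, Beta, Dee, Nova, 2017), (35, Beta, Dee, Zephyr, 2009), (37, Lyra, Pat, Alpha, 1986), (37, Lyra, Pat, Argo, 1990), (37, Lyra, Pat, Zephyr, 2012), (37, Lyra, Pat, Zephyr, 2013), (40, Vega, Kim, Orion, 1989)}.
Apply σ_{year = 2017}; surviving tuples: {(13, Beta, Kim, Nova, 2017), (16, Beta, Hal, Nova, 2017), (19, Beta, Mo, Nova, 2017), (2, Beta, Wes, Nova, 2017), (23, Beta, Ned, Nova, 2017), (35, Beta, Dee, Nova, 2017)}
Keep only column(s) aname, role: {(Dee, Beta), (Hal, Beta), (Kim, Beta), (Mo, Beta), (Ned, Beta), (Wes, Beta)}
Taking the union: {(Dee, Beta), (Hal, Beta), (Ivy, Gamma), (Kim, Beta), (Mo, Beta), (Ned, Argo), (Ned, Beta), (Tai, Argo), (Wes, Beta)}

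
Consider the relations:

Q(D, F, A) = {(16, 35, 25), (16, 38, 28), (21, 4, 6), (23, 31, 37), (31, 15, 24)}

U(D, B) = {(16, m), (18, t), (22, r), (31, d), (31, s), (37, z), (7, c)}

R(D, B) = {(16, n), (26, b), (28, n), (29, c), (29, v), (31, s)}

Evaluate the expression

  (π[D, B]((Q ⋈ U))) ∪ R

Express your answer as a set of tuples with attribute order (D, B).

{(16, m), (16, n), (26, b), (28, n), (29, c), (29, v), (31, d), (31, s)}

Joining Q and U on D yields {(16, 35, 25, m), (16, 38, 28, m), (31, 15, 24, d), (31, 15, 24, s)}.
π[D, B]: project onto (D, B) (1 duplicate(s) eliminated) → {(16, m), (31, d), (31, s)}
Taking the union: {(16, m), (16, n), (26, b), (28, n), (29, c), (29, v), (31, d), (31, s)}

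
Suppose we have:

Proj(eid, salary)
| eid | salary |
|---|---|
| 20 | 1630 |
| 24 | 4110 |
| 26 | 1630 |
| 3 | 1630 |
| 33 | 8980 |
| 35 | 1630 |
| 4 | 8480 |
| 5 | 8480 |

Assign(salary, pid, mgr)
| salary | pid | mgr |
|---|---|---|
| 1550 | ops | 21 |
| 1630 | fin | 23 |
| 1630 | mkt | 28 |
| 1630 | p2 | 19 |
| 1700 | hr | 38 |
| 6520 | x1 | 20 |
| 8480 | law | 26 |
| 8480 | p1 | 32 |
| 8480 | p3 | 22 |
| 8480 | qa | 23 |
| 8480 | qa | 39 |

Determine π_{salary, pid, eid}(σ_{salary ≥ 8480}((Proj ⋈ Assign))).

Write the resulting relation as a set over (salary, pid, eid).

Proj ⋈ Assign (natural join on salary): {(20, 1630, fin, 23), (20, 1630, mkt, 28), (20, 1630, p2, 19), (26, 1630, fin, 23), (26, 1630, mkt, 28), (26, 1630, p2, 19), (3, 1630, fin, 23), (3, 1630, mkt, 28), (3, 1630, p2, 19), (35, 1630, fin, 23), (35, 1630, mkt, 28), (35, 1630, p2, 19), (4, 8480, law, 26), (4, 8480, p1, 32), (4, 8480, p3, 22), (4, 8480, qa, 23), (4, 8480, qa, 39), (5, 8480, law, 26), (5, 8480, p1, 32), (5, 8480, p3, 22), (5, 8480, qa, 23), (5, 8480, qa, 39)}
Apply σ_{salary ≥ 8480}; surviving tuples: {(4, 8480, law, 26), (4, 8480, p1, 32), (4, 8480, p3, 22), (4, 8480, qa, 23), (4, 8480, qa, 39), (5, 8480, law, 26), (5, 8480, p1, 32), (5, 8480, p3, 22), (5, 8480, qa, 23), (5, 8480, qa, 39)}
Keep only column(s) salary, pid, eid (2 duplicate(s) eliminated): {(8480, law, 4), (8480, law, 5), (8480, p1, 4), (8480, p1, 5), (8480, p3, 4), (8480, p3, 5), (8480, qa, 4), (8480, qa, 5)}

{(8480, law, 4), (8480, law, 5), (8480, p1, 4), (8480, p1, 5), (8480, p3, 4), (8480, p3, 5), (8480, qa, 4), (8480, qa, 5)}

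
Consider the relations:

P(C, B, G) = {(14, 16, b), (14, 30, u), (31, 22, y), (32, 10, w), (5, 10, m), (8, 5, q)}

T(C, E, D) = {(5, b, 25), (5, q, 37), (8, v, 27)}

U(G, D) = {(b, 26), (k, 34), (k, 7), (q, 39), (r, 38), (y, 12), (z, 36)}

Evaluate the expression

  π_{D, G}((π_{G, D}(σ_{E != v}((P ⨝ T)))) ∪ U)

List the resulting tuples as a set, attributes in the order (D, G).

Joining P and T on C yields {(5, 10, m, b, 25), (5, 10, m, q, 37), (8, 5, q, v, 27)}.
Filtering on E != v leaves {(5, 10, m, b, 25), (5, 10, m, q, 37)}.
Projecting to G, D: {(m, 25), (m, 37)}
Set union of the two operands is {(b, 26), (k, 34), (k, 7), (m, 25), (m, 37), (q, 39), (r, 38), (y, 12), (z, 36)}.
Projecting to D, G: {(12, y), (25, m), (26, b), (34, k), (36, z), (37, m), (38, r), (39, q), (7, k)}

{(12, y), (25, m), (26, b), (34, k), (36, z), (37, m), (38, r), (39, q), (7, k)}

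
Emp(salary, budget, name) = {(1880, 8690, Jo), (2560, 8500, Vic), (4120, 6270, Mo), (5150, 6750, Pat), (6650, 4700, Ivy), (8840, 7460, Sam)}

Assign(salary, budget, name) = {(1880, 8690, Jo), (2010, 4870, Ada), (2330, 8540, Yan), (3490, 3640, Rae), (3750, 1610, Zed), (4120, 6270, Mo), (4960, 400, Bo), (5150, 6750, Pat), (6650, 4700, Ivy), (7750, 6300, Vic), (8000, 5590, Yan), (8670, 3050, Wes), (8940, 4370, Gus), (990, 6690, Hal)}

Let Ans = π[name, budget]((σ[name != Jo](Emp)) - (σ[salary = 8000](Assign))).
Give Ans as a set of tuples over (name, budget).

Selection name != Jo: {(2560, 8500, Vic), (4120, 6270, Mo), (5150, 6750, Pat), (6650, 4700, Ivy), (8840, 7460, Sam)}
Selection salary = 8000: {(8000, 5590, Yan)}
Taking the difference: {(2560, 8500, Vic), (4120, 6270, Mo), (5150, 6750, Pat), (6650, 4700, Ivy), (8840, 7460, Sam)}
π[name, budget]: project onto (name, budget) → {(Ivy, 4700), (Mo, 6270), (Pat, 6750), (Sam, 7460), (Vic, 8500)}

{(Ivy, 4700), (Mo, 6270), (Pat, 6750), (Sam, 7460), (Vic, 8500)}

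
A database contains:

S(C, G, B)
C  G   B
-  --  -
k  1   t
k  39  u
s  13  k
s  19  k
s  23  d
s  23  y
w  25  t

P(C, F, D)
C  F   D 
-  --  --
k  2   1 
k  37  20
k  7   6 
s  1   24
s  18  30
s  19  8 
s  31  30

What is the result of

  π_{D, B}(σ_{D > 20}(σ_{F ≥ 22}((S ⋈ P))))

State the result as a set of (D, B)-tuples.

{(30, d), (30, k), (30, y)}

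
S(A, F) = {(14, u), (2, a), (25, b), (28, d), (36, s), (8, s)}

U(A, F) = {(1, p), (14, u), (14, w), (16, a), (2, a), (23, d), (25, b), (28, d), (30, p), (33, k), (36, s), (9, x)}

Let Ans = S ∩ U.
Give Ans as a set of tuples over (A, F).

{(14, u), (2, a), (25, b), (28, d), (36, s)}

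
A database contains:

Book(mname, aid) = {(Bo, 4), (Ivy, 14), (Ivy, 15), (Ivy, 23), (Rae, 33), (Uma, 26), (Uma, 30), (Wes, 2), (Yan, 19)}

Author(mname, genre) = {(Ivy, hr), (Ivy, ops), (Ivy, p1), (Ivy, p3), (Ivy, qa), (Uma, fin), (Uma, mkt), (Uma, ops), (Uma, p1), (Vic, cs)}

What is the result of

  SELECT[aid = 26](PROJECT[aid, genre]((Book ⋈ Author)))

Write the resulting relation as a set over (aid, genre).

Joining Book and Author on mname yields {(Ivy, 14, hr), (Ivy, 14, ops), (Ivy, 14, p1), (Ivy, 14, p3), (Ivy, 14, qa), (Ivy, 15, hr), (Ivy, 15, ops), (Ivy, 15, p1), (Ivy, 15, p3), (Ivy, 15, qa), (Ivy, 23, hr), (Ivy, 23, ops), (Ivy, 23, p1), (Ivy, 23, p3), (Ivy, 23, qa), (Uma, 26, fin), (Uma, 26, mkt), (Uma, 26, ops), (Uma, 26, p1), (Uma, 30, fin), (Uma, 30, mkt), (Uma, 30, ops), (Uma, 30, p1)}.
π[aid, genre]: project onto (aid, genre) → {(14, hr), (14, ops), (14, p1), (14, p3), (14, qa), (15, hr), (15, ops), (15, p1), (15, p3), (15, qa), (23, hr), (23, ops), (23, p1), (23, p3), (23, qa), (26, fin), (26, mkt), (26, ops), (26, p1), (30, fin), (30, mkt), (30, ops), (30, p1)}
Apply σ_{aid = 26}; surviving tuples: {(26, fin), (26, mkt), (26, ops), (26, p1)}

{(26, fin), (26, mkt), (26, ops), (26, p1)}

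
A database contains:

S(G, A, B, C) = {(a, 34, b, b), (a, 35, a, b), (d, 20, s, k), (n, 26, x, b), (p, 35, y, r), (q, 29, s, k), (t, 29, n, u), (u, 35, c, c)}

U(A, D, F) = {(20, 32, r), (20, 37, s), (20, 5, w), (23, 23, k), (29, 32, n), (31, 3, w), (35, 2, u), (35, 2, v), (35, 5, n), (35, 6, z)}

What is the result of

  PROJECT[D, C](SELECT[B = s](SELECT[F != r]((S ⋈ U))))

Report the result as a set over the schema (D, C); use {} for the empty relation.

Joining S and U on A yields {(a, 35, a, b, 2, u), (a, 35, a, b, 2, v), (a, 35, a, b, 5, n), (a, 35, a, b, 6, z), (d, 20, s, k, 32, r), (d, 20, s, k, 37, s), (d, 20, s, k, 5, w), (p, 35, y, r, 2, u), (p, 35, y, r, 2, v), (p, 35, y, r, 5, n), (p, 35, y, r, 6, z), (q, 29, s, k, 32, n), (t, 29, n, u, 32, n), (u, 35, c, c, 2, u), (u, 35, c, c, 2, v), (u, 35, c, c, 5, n), (u, 35, c, c, 6, z)}.
Apply σ_{F != r}; surviving tuples: {(a, 35, a, b, 2, u), (a, 35, a, b, 2, v), (a, 35, a, b, 5, n), (a, 35, a, b, 6, z), (d, 20, s, k, 37, s), (d, 20, s, k, 5, w), (p, 35, y, r, 2, u), (p, 35, y, r, 2, v), (p, 35, y, r, 5, n), (p, 35, y, r, 6, z), (q, 29, s, k, 32, n), (t, 29, n, u, 32, n), (u, 35, c, c, 2, u), (u, 35, c, c, 2, v), (u, 35, c, c, 5, n), (u, 35, c, c, 6, z)}
Apply σ_{B = s}; surviving tuples: {(d, 20, s, k, 37, s), (d, 20, s, k, 5, w), (q, 29, s, k, 32, n)}
Keep only column(s) D, C: {(32, k), (37, k), (5, k)}

{(32, k), (37, k), (5, k)}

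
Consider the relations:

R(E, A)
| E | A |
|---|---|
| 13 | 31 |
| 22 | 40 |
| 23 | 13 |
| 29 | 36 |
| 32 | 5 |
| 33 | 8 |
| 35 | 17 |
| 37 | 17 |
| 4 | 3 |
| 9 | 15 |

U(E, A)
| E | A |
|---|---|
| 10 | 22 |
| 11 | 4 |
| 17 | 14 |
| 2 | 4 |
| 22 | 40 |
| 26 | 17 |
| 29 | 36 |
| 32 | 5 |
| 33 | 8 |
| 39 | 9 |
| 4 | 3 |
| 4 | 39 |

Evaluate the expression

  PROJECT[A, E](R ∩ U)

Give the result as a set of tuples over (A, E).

Intersection: {(13, 31), (22, 40), (23, 13), (29, 36), (32, 5), (33, 8), (35, 17), (37, 17), (4, 3), (9, 15)} with {(10, 22), (11, 4), (17, 14), (2, 4), (22, 40), (26, 17), (29, 36), (32, 5), (33, 8), (39, 9), (4, 3), (4, 39)} → {(22, 40), (29, 36), (32, 5), (33, 8), (4, 3)}
Keep only column(s) A, E: {(3, 4), (36, 29), (40, 22), (5, 32), (8, 33)}

{(3, 4), (36, 29), (40, 22), (5, 32), (8, 33)}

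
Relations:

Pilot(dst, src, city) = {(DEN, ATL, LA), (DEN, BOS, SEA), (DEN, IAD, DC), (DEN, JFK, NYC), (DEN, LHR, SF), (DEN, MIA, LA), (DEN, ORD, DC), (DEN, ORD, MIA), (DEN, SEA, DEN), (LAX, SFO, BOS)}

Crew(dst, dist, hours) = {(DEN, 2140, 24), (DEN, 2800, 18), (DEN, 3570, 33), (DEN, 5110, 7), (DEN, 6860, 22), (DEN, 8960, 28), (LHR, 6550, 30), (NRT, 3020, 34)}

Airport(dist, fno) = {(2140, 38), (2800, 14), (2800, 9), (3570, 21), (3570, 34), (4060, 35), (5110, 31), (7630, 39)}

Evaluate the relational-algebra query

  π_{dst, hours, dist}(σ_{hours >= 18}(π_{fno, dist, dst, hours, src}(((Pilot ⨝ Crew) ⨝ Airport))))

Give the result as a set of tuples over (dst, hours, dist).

{(DEN, 18, 2800), (DEN, 24, 2140), (DEN, 33, 3570)}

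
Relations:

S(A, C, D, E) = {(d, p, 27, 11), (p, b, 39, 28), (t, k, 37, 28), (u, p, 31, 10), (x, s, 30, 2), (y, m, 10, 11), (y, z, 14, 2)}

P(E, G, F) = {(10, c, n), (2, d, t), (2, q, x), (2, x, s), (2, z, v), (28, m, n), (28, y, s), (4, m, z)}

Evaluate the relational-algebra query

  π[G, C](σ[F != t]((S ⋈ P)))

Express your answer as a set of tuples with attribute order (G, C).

Joining S and P on E yields {(p, b, 39, 28, m, n), (p, b, 39, 28, y, s), (t, k, 37, 28, m, n), (t, k, 37, 28, y, s), (u, p, 31, 10, c, n), (x, s, 30, 2, d, t), (x, s, 30, 2, q, x), (x, s, 30, 2, x, s), (x, s, 30, 2, z, v), (y, z, 14, 2, d, t), (y, z, 14, 2, q, x), (y, z, 14, 2, x, s), (y, z, 14, 2, z, v)}.
Selection F != t: {(p, b, 39, 28, m, n), (p, b, 39, 28, y, s), (t, k, 37, 28, m, n), (t, k, 37, 28, y, s), (u, p, 31, 10, c, n), (x, s, 30, 2, q, x), (x, s, 30, 2, x, s), (x, s, 30, 2, z, v), (y, z, 14, 2, q, x), (y, z, 14, 2, x, s), (y, z, 14, 2, z, v)}
π_{G, C} gives {(c, p), (m, b), (m, k), (q, s), (q, z), (x, s), (x, z), (y, b), (y, k), (z, s), (z, z)}.

{(c, p), (m, b), (m, k), (q, s), (q, z), (x, s), (x, z), (y, b), (y, k), (z, s), (z, z)}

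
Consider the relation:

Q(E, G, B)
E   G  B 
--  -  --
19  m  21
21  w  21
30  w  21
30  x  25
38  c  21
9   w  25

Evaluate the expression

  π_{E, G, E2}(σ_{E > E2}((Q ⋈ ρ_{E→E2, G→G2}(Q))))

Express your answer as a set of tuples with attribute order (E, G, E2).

{(21, w, 19), (30, w, 19), (30, w, 21), (30, x, 9), (38, c, 19), (38, c, 21), (38, c, 30)}

ρ[E→E2, G→G2]: schema becomes (E2, G2, B); tuples unchanged.
Natural join on B: {(19, m, 21, 19, m), (19, m, 21, 21, w), (19, m, 21, 30, w), (19, m, 21, 38, c), (21, w, 21, 19, m), (21, w, 21, 21, w), (21, w, 21, 30, w), (21, w, 21, 38, c), (30, w, 21, 19, m), (30, w, 21, 21, w), (30, w, 21, 30, w), (30, w, 21, 38, c), (30, x, 25, 30, x), (30, x, 25, 9, w), (38, c, 21, 19, m), (38, c, 21, 21, w), (38, c, 21, 30, w), (38, c, 21, 38, c), (9, w, 25, 30, x), (9, w, 25, 9, w)}
Selection E > E2: {(21, w, 21, 19, m), (30, w, 21, 19, m), (30, w, 21, 21, w), (30, x, 25, 9, w), (38, c, 21, 19, m), (38, c, 21, 21, w), (38, c, 21, 30, w)}
π_{E, G, E2} gives {(21, w, 19), (30, w, 19), (30, w, 21), (30, x, 9), (38, c, 19), (38, c, 21), (38, c, 30)}.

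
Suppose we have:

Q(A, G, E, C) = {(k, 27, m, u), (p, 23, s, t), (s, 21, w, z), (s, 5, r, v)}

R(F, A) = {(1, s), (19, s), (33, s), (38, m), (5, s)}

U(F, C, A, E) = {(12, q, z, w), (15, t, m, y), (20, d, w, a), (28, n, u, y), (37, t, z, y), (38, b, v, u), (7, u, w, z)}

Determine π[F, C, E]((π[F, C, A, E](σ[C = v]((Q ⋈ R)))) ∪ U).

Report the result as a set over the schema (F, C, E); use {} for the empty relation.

Joining Q and R on A yields {(s, 21, w, z, 1), (s, 21, w, z, 19), (s, 21, w, z, 33), (s, 21, w, z, 5), (s, 5, r, v, 1), (s, 5, r, v, 19), (s, 5, r, v, 33), (s, 5, r, v, 5)}.
Selection C = v: {(s, 5, r, v, 1), (s, 5, r, v, 19), (s, 5, r, v, 33), (s, 5, r, v, 5)}
Projecting to F, C, A, E: {(1, v, s, r), (19, v, s, r), (33, v, s, r), (5, v, s, r)}
Union: {(1, v, s, r), (19, v, s, r), (33, v, s, r), (5, v, s, r)} with {(12, q, z, w), (15, t, m, y), (20, d, w, a), (28, n, u, y), (37, t, z, y), (38, b, v, u), (7, u, w, z)} → {(1, v, s, r), (12, q, z, w), (15, t, m, y), (19, v, s, r), (20, d, w, a), (28, n, u, y), (33, v, s, r), (37, t, z, y), (38, b, v, u), (5, v, s, r), (7, u, w, z)}
Projecting to F, C, E: {(1, v, r), (12, q, w), (15, t, y), (19, v, r), (20, d, a), (28, n, y), (33, v, r), (37, t, y), (38, b, u), (5, v, r), (7, u, z)}

{(1, v, r), (12, q, w), (15, t, y), (19, v, r), (20, d, a), (28, n, y), (33, v, r), (37, t, y), (38, b, u), (5, v, r), (7, u, z)}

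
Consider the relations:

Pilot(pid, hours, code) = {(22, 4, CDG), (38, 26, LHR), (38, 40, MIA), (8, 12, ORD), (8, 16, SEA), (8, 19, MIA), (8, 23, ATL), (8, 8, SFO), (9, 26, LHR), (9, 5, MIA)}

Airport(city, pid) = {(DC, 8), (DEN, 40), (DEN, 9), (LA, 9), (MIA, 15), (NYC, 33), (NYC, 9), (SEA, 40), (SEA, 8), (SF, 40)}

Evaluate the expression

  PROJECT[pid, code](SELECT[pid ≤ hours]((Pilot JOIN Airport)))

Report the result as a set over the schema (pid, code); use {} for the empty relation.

{(8, ATL), (8, MIA), (8, ORD), (8, SEA), (8, SFO), (9, LHR)}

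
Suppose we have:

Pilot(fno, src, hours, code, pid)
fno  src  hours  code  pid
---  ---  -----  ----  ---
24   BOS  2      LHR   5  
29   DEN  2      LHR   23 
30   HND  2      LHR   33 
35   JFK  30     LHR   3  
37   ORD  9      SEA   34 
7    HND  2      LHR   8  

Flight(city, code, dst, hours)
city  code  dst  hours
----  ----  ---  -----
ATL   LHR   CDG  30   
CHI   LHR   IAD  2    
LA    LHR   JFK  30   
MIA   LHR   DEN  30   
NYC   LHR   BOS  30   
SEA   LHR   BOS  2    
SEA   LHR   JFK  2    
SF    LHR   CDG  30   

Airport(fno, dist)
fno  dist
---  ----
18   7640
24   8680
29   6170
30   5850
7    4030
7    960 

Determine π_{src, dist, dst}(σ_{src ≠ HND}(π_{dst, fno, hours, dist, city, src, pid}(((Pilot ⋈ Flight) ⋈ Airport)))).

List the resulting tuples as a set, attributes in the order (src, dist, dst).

{(BOS, 8680, BOS), (BOS, 8680, IAD), (BOS, 8680, JFK), (DEN, 6170, BOS), (DEN, 6170, IAD), (DEN, 6170, JFK)}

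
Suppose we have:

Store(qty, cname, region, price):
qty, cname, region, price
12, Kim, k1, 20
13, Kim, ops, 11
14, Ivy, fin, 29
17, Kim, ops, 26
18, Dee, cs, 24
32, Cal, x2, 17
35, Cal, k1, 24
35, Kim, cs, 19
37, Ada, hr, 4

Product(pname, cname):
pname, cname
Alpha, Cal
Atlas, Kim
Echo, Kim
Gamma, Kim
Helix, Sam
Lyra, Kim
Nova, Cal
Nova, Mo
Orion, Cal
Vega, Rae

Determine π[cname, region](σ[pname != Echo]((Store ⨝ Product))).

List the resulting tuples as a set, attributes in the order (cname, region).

Store ⋈ Product (natural join on cname): {(12, Kim, k1, 20, Atlas), (12, Kim, k1, 20, Echo), (12, Kim, k1, 20, Gamma), (12, Kim, k1, 20, Lyra), (13, Kim, ops, 11, Atlas), (13, Kim, ops, 11, Echo), (13, Kim, ops, 11, Gamma), (13, Kim, ops, 11, Lyra), (17, Kim, ops, 26, Atlas), (17, Kim, ops, 26, Echo), (17, Kim, ops, 26, Gamma), (17, Kim, ops, 26, Lyra), (32, Cal, x2, 17, Alpha), (32, Cal, x2, 17, Nova), (32, Cal, x2, 17, Orion), (35, Cal, k1, 24, Alpha), (35, Cal, k1, 24, Nova), (35, Cal, k1, 24, Orion), (35, Kim, cs, 19, Atlas), (35, Kim, cs, 19, Echo), (35, Kim, cs, 19, Gamma), (35, Kim, cs, 19, Lyra)}
Apply σ_{pname != Echo}; surviving tuples: {(12, Kim, k1, 20, Atlas), (12, Kim, k1, 20, Gamma), (12, Kim, k1, 20, Lyra), (13, Kim, ops, 11, Atlas), (13, Kim, ops, 11, Gamma), (13, Kim, ops, 11, Lyra), (17, Kim, ops, 26, Atlas), (17, Kim, ops, 26, Gamma), (17, Kim, ops, 26, Lyra), (32, Cal, x2, 17, Alpha), (32, Cal, x2, 17, Nova), (32, Cal, x2, 17, Orion), (35, Cal, k1, 24, Alpha), (35, Cal, k1, 24, Nova), (35, Cal, k1, 24, Orion), (35, Kim, cs, 19, Atlas), (35, Kim, cs, 19, Gamma), (35, Kim, cs, 19, Lyra)}
π_{cname, region} gives {(Cal, k1), (Cal, x2), (Kim, cs), (Kim, k1), (Kim, ops)} (13 duplicate(s) eliminated).

{(Cal, k1), (Cal, x2), (Kim, cs), (Kim, k1), (Kim, ops)}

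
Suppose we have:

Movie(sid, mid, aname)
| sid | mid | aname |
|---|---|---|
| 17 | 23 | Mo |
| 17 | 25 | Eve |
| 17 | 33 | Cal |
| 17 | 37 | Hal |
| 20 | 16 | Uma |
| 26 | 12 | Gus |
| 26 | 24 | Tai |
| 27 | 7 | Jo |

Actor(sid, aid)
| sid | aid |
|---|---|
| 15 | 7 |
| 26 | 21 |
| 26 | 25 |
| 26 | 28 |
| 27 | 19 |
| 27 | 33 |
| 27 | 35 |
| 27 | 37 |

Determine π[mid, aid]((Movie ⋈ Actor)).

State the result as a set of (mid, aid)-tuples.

Natural join on sid: {(26, 12, Gus, 21), (26, 12, Gus, 25), (26, 12, Gus, 28), (26, 24, Tai, 21), (26, 24, Tai, 25), (26, 24, Tai, 28), (27, 7, Jo, 19), (27, 7, Jo, 33), (27, 7, Jo, 35), (27, 7, Jo, 37)}
π_{mid, aid} gives {(12, 21), (12, 25), (12, 28), (24, 21), (24, 25), (24, 28), (7, 19), (7, 33), (7, 35), (7, 37)}.

{(12, 21), (12, 25), (12, 28), (24, 21), (24, 25), (24, 28), (7, 19), (7, 33), (7, 35), (7, 37)}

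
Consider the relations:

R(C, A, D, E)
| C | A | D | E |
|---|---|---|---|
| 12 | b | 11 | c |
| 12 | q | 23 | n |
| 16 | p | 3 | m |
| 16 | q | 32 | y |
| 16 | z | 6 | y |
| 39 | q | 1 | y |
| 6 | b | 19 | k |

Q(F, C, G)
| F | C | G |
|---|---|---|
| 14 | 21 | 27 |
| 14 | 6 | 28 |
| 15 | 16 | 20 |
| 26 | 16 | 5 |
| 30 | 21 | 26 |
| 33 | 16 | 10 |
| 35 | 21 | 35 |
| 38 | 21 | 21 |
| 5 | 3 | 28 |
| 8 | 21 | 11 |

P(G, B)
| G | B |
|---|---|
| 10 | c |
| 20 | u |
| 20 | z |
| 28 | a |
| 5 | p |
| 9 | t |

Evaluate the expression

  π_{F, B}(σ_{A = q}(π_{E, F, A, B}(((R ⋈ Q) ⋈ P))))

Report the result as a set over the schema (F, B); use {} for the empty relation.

R ⋈ Q (natural join on C): {(16, p, 3, m, 15, 20), (16, p, 3, m, 26, 5), (16, p, 3, m, 33, 10), (16, q, 32, y, 15, 20), (16, q, 32, y, 26, 5), (16, q, 32, y, 33, 10), (16, z, 6, y, 15, 20), (16, z, 6, y, 26, 5), (16, z, 6, y, 33, 10), (6, b, 19, k, 14, 28)}
(R ⋈ Q) ⋈ P (natural join on G): {(16, p, 3, m, 15, 20, u), (16, p, 3, m, 15, 20, z), (16, p, 3, m, 26, 5, p), (16, p, 3, m, 33, 10, c), (16, q, 32, y, 15, 20, u), (16, q, 32, y, 15, 20, z), (16, q, 32, y, 26, 5, p), (16, q, 32, y, 33, 10, c), (16, z, 6, y, 15, 20, u), (16, z, 6, y, 15, 20, z), (16, z, 6, y, 26, 5, p), (16, z, 6, y, 33, 10, c), (6, b, 19, k, 14, 28, a)}
π[E, F, A, B]: project onto (E, F, A, B) → {(k, 14, b, a), (m, 15, p, u), (m, 15, p, z), (m, 26, p, p), (m, 33, p, c), (y, 15, q, u), (y, 15, q, z), (y, 15, z, u), (y, 15, z, z), (y, 26, q, p), (y, 26, z, p), (y, 33, q, c), (y, 33, z, c)}
Apply σ_{A = q}; surviving tuples: {(y, 15, q, u), (y, 15, q, z), (y, 26, q, p), (y, 33, q, c)}
π[F, B]: project onto (F, B) → {(15, u), (15, z), (26, p), (33, c)}

{(15, u), (15, z), (26, p), (33, c)}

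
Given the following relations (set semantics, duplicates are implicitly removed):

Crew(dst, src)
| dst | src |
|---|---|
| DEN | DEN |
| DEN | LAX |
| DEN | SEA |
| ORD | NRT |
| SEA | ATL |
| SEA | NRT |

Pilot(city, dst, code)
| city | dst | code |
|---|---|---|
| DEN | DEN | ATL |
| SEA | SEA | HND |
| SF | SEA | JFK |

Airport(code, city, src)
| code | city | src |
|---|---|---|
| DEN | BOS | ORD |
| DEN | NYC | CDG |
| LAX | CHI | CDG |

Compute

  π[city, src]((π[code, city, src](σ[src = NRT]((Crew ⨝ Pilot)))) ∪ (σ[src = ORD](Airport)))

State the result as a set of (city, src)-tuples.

{(BOS, ORD), (SEA, NRT), (SF, NRT)}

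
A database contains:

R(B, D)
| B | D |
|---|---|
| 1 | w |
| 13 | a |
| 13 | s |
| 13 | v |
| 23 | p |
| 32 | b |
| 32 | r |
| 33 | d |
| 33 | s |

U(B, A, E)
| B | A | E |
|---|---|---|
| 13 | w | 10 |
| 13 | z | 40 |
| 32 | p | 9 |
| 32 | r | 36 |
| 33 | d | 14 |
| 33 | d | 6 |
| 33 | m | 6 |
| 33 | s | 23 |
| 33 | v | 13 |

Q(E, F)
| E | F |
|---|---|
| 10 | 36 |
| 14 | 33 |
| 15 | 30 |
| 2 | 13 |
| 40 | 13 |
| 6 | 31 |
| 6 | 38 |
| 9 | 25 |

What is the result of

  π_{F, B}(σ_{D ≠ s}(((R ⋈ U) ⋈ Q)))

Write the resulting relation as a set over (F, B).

{(13, 13), (25, 32), (31, 33), (33, 33), (36, 13), (38, 33)}

Natural join on B: {(13, a, w, 10), (13, a, z, 40), (13, s, w, 10), (13, s, z, 40), (13, v, w, 10), (13, v, z, 40), (32, b, p, 9), (32, b, r, 36), (32, r, p, 9), (32, r, r, 36), (33, d, d, 14), (33, d, d, 6), (33, d, m, 6), (33, d, s, 23), (33, d, v, 13), (33, s, d, 14), (33, s, d, 6), (33, s, m, 6), (33, s, s, 23), (33, s, v, 13)}
Natural join on E: {(13, a, w, 10, 36), (13, a, z, 40, 13), (13, s, w, 10, 36), (13, s, z, 40, 13), (13, v, w, 10, 36), (13, v, z, 40, 13), (32, b, p, 9, 25), (32, r, p, 9, 25), (33, d, d, 14, 33), (33, d, d, 6, 31), (33, d, d, 6, 38), (33, d, m, 6, 31), (33, d, m, 6, 38), (33, s, d, 14, 33), (33, s, d, 6, 31), (33, s, d, 6, 38), (33, s, m, 6, 31), (33, s, m, 6, 38)}
σ[D ≠ s]: keep tuples satisfying D ≠ s → {(13, a, w, 10, 36), (13, a, z, 40, 13), (13, v, w, 10, 36), (13, v, z, 40, 13), (32, b, p, 9, 25), (32, r, p, 9, 25), (33, d, d, 14, 33), (33, d, d, 6, 31), (33, d, d, 6, 38), (33, d, m, 6, 31), (33, d, m, 6, 38)}
Projecting to F, B (5 duplicate(s) eliminated): {(13, 13), (25, 32), (31, 33), (33, 33), (36, 13), (38, 33)}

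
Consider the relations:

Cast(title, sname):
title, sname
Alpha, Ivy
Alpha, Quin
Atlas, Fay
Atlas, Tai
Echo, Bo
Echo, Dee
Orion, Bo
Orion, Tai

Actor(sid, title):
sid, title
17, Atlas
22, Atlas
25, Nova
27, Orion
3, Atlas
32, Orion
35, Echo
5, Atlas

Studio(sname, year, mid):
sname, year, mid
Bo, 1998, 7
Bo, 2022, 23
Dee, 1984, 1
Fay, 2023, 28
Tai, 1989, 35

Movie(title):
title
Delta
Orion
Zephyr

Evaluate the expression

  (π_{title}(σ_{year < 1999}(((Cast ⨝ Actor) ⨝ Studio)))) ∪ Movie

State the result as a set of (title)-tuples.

{Atlas, Delta, Echo, Orion, Zephyr}

Cast ⋈ Actor (natural join on title): {(Atlas, Fay, 17), (Atlas, Fay, 22), (Atlas, Fay, 3), (Atlas, Fay, 5), (Atlas, Tai, 17), (Atlas, Tai, 22), (Atlas, Tai, 3), (Atlas, Tai, 5), (Echo, Bo, 35), (Echo, Dee, 35), (Orion, Bo, 27), (Orion, Bo, 32), (Orion, Tai, 27), (Orion, Tai, 32)}
(Cast ⨝ Actor) ⋈ Studio (natural join on sname): {(Atlas, Fay, 17, 2023, 28), (Atlas, Fay, 22, 2023, 28), (Atlas, Fay, 3, 2023, 28), (Atlas, Fay, 5, 2023, 28), (Atlas, Tai, 17, 1989, 35), (Atlas, Tai, 22, 1989, 35), (Atlas, Tai, 3, 1989, 35), (Atlas, Tai, 5, 1989, 35), (Echo, Bo, 35, 1998, 7), (Echo, Bo, 35, 2022, 23), (Echo, Dee, 35, 1984, 1), (Orion, Bo, 27, 1998, 7), (Orion, Bo, 27, 2022, 23), (Orion, Bo, 32, 1998, 7), (Orion, Bo, 32, 2022, 23), (Orion, Tai, 27, 1989, 35), (Orion, Tai, 32, 1989, 35)}
Apply σ_{year < 1999}; surviving tuples: {(Atlas, Tai, 17, 1989, 35), (Atlas, Tai, 22, 1989, 35), (Atlas, Tai, 3, 1989, 35), (Atlas, Tai, 5, 1989, 35), (Echo, Bo, 35, 1998, 7), (Echo, Dee, 35, 1984, 1), (Orion, Bo, 27, 1998, 7), (Orion, Bo, 32, 1998, 7), (Orion, Tai, 27, 1989, 35), (Orion, Tai, 32, 1989, 35)}
π[title]: project onto (title) (7 duplicate(s) eliminated) → {Atlas, Echo, Orion}
Set union of the two operands is {Atlas, Delta, Echo, Orion, Zephyr}.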